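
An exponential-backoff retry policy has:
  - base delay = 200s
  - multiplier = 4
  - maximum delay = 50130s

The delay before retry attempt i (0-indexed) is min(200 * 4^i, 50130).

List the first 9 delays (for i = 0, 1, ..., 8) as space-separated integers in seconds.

Computing each delay:
  i=0: min(200*4^0, 50130) = 200
  i=1: min(200*4^1, 50130) = 800
  i=2: min(200*4^2, 50130) = 3200
  i=3: min(200*4^3, 50130) = 12800
  i=4: min(200*4^4, 50130) = 50130
  i=5: min(200*4^5, 50130) = 50130
  i=6: min(200*4^6, 50130) = 50130
  i=7: min(200*4^7, 50130) = 50130
  i=8: min(200*4^8, 50130) = 50130

Answer: 200 800 3200 12800 50130 50130 50130 50130 50130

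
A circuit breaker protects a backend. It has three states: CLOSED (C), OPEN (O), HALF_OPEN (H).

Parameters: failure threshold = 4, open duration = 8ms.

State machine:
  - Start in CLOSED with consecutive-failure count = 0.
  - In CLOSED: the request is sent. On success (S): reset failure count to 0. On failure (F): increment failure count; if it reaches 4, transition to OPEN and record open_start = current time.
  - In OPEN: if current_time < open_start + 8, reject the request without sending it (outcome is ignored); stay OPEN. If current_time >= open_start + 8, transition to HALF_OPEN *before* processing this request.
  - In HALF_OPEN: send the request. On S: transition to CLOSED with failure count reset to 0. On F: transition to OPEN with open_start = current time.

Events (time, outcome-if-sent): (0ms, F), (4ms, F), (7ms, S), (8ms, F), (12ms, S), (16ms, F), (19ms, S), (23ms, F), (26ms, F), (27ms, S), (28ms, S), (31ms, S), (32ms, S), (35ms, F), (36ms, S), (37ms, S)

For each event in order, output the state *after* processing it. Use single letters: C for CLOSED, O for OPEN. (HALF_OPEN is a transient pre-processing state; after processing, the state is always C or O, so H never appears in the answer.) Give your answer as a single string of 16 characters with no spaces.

State after each event:
  event#1 t=0ms outcome=F: state=CLOSED
  event#2 t=4ms outcome=F: state=CLOSED
  event#3 t=7ms outcome=S: state=CLOSED
  event#4 t=8ms outcome=F: state=CLOSED
  event#5 t=12ms outcome=S: state=CLOSED
  event#6 t=16ms outcome=F: state=CLOSED
  event#7 t=19ms outcome=S: state=CLOSED
  event#8 t=23ms outcome=F: state=CLOSED
  event#9 t=26ms outcome=F: state=CLOSED
  event#10 t=27ms outcome=S: state=CLOSED
  event#11 t=28ms outcome=S: state=CLOSED
  event#12 t=31ms outcome=S: state=CLOSED
  event#13 t=32ms outcome=S: state=CLOSED
  event#14 t=35ms outcome=F: state=CLOSED
  event#15 t=36ms outcome=S: state=CLOSED
  event#16 t=37ms outcome=S: state=CLOSED

Answer: CCCCCCCCCCCCCCCC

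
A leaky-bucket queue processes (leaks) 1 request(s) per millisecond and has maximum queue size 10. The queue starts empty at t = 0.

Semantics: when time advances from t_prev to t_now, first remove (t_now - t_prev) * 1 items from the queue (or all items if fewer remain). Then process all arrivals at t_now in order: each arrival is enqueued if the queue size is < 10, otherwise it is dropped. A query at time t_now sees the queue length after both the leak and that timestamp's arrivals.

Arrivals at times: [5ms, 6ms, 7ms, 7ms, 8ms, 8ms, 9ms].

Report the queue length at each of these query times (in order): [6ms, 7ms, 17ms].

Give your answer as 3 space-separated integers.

Answer: 1 2 0

Derivation:
Queue lengths at query times:
  query t=6ms: backlog = 1
  query t=7ms: backlog = 2
  query t=17ms: backlog = 0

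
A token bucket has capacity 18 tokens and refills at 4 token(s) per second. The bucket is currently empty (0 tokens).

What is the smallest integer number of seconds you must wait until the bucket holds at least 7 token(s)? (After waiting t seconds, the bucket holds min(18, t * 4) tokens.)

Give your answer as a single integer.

Answer: 2

Derivation:
Need t * 4 >= 7, so t >= 7/4.
Smallest integer t = ceil(7/4) = 2.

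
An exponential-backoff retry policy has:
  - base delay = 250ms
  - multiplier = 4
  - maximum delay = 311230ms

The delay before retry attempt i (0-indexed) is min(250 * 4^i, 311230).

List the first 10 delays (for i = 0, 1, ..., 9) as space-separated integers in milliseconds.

Answer: 250 1000 4000 16000 64000 256000 311230 311230 311230 311230

Derivation:
Computing each delay:
  i=0: min(250*4^0, 311230) = 250
  i=1: min(250*4^1, 311230) = 1000
  i=2: min(250*4^2, 311230) = 4000
  i=3: min(250*4^3, 311230) = 16000
  i=4: min(250*4^4, 311230) = 64000
  i=5: min(250*4^5, 311230) = 256000
  i=6: min(250*4^6, 311230) = 311230
  i=7: min(250*4^7, 311230) = 311230
  i=8: min(250*4^8, 311230) = 311230
  i=9: min(250*4^9, 311230) = 311230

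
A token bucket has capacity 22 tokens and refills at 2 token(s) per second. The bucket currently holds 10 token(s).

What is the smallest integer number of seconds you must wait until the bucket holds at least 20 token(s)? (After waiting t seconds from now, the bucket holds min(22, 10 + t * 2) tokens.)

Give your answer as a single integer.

Answer: 5

Derivation:
Need 10 + t * 2 >= 20, so t >= 10/2.
Smallest integer t = ceil(10/2) = 5.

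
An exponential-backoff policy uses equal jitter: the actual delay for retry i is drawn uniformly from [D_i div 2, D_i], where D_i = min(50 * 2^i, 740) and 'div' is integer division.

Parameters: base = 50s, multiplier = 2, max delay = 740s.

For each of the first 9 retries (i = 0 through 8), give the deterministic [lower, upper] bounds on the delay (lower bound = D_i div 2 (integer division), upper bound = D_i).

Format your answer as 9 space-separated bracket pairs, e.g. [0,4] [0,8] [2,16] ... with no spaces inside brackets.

Computing bounds per retry:
  i=0: D_i=min(50*2^0,740)=50, bounds=[25,50]
  i=1: D_i=min(50*2^1,740)=100, bounds=[50,100]
  i=2: D_i=min(50*2^2,740)=200, bounds=[100,200]
  i=3: D_i=min(50*2^3,740)=400, bounds=[200,400]
  i=4: D_i=min(50*2^4,740)=740, bounds=[370,740]
  i=5: D_i=min(50*2^5,740)=740, bounds=[370,740]
  i=6: D_i=min(50*2^6,740)=740, bounds=[370,740]
  i=7: D_i=min(50*2^7,740)=740, bounds=[370,740]
  i=8: D_i=min(50*2^8,740)=740, bounds=[370,740]

Answer: [25,50] [50,100] [100,200] [200,400] [370,740] [370,740] [370,740] [370,740] [370,740]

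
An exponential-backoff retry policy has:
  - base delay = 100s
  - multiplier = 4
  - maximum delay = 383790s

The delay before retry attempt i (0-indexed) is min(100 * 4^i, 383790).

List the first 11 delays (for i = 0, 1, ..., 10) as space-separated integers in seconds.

Computing each delay:
  i=0: min(100*4^0, 383790) = 100
  i=1: min(100*4^1, 383790) = 400
  i=2: min(100*4^2, 383790) = 1600
  i=3: min(100*4^3, 383790) = 6400
  i=4: min(100*4^4, 383790) = 25600
  i=5: min(100*4^5, 383790) = 102400
  i=6: min(100*4^6, 383790) = 383790
  i=7: min(100*4^7, 383790) = 383790
  i=8: min(100*4^8, 383790) = 383790
  i=9: min(100*4^9, 383790) = 383790
  i=10: min(100*4^10, 383790) = 383790

Answer: 100 400 1600 6400 25600 102400 383790 383790 383790 383790 383790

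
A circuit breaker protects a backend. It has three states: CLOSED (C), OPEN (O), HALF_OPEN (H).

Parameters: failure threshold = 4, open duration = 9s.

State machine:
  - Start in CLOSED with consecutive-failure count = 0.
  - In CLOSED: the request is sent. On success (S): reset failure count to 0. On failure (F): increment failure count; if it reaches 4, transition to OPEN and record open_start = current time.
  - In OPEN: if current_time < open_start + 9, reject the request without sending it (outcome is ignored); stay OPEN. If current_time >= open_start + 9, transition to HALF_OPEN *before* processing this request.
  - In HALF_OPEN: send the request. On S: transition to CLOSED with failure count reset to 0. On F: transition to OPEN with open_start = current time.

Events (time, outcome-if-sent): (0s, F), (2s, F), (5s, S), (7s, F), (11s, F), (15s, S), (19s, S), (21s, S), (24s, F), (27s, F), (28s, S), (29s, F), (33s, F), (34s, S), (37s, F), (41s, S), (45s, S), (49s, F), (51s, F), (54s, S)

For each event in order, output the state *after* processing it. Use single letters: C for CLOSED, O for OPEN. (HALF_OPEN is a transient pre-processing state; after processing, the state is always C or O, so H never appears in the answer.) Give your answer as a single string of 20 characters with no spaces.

Answer: CCCCCCCCCCCCCCCCCCCC

Derivation:
State after each event:
  event#1 t=0s outcome=F: state=CLOSED
  event#2 t=2s outcome=F: state=CLOSED
  event#3 t=5s outcome=S: state=CLOSED
  event#4 t=7s outcome=F: state=CLOSED
  event#5 t=11s outcome=F: state=CLOSED
  event#6 t=15s outcome=S: state=CLOSED
  event#7 t=19s outcome=S: state=CLOSED
  event#8 t=21s outcome=S: state=CLOSED
  event#9 t=24s outcome=F: state=CLOSED
  event#10 t=27s outcome=F: state=CLOSED
  event#11 t=28s outcome=S: state=CLOSED
  event#12 t=29s outcome=F: state=CLOSED
  event#13 t=33s outcome=F: state=CLOSED
  event#14 t=34s outcome=S: state=CLOSED
  event#15 t=37s outcome=F: state=CLOSED
  event#16 t=41s outcome=S: state=CLOSED
  event#17 t=45s outcome=S: state=CLOSED
  event#18 t=49s outcome=F: state=CLOSED
  event#19 t=51s outcome=F: state=CLOSED
  event#20 t=54s outcome=S: state=CLOSED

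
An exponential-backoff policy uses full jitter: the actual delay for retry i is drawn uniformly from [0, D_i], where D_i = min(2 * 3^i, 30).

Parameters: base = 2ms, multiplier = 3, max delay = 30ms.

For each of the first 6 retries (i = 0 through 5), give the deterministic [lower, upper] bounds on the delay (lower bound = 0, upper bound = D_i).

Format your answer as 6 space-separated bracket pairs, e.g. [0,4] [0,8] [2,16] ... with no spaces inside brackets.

Computing bounds per retry:
  i=0: D_i=min(2*3^0,30)=2, bounds=[0,2]
  i=1: D_i=min(2*3^1,30)=6, bounds=[0,6]
  i=2: D_i=min(2*3^2,30)=18, bounds=[0,18]
  i=3: D_i=min(2*3^3,30)=30, bounds=[0,30]
  i=4: D_i=min(2*3^4,30)=30, bounds=[0,30]
  i=5: D_i=min(2*3^5,30)=30, bounds=[0,30]

Answer: [0,2] [0,6] [0,18] [0,30] [0,30] [0,30]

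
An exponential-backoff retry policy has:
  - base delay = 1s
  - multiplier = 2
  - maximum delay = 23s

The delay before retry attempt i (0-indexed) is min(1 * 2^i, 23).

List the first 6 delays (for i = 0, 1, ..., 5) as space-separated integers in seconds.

Answer: 1 2 4 8 16 23

Derivation:
Computing each delay:
  i=0: min(1*2^0, 23) = 1
  i=1: min(1*2^1, 23) = 2
  i=2: min(1*2^2, 23) = 4
  i=3: min(1*2^3, 23) = 8
  i=4: min(1*2^4, 23) = 16
  i=5: min(1*2^5, 23) = 23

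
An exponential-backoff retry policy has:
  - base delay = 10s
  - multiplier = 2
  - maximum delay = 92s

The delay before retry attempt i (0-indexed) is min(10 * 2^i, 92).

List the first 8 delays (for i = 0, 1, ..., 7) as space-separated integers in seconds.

Answer: 10 20 40 80 92 92 92 92

Derivation:
Computing each delay:
  i=0: min(10*2^0, 92) = 10
  i=1: min(10*2^1, 92) = 20
  i=2: min(10*2^2, 92) = 40
  i=3: min(10*2^3, 92) = 80
  i=4: min(10*2^4, 92) = 92
  i=5: min(10*2^5, 92) = 92
  i=6: min(10*2^6, 92) = 92
  i=7: min(10*2^7, 92) = 92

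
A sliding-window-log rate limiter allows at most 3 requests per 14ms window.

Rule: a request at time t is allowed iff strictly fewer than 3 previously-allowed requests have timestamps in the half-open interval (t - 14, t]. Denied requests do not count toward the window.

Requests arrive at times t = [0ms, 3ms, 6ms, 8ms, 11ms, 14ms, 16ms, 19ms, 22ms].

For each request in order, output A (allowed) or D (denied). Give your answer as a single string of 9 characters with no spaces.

Answer: AAADDADAA

Derivation:
Tracking allowed requests in the window:
  req#1 t=0ms: ALLOW
  req#2 t=3ms: ALLOW
  req#3 t=6ms: ALLOW
  req#4 t=8ms: DENY
  req#5 t=11ms: DENY
  req#6 t=14ms: ALLOW
  req#7 t=16ms: DENY
  req#8 t=19ms: ALLOW
  req#9 t=22ms: ALLOW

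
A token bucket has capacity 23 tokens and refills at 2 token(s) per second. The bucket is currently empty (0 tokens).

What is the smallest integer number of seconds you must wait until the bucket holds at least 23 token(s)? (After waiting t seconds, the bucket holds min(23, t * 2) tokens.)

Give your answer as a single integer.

Need t * 2 >= 23, so t >= 23/2.
Smallest integer t = ceil(23/2) = 12.

Answer: 12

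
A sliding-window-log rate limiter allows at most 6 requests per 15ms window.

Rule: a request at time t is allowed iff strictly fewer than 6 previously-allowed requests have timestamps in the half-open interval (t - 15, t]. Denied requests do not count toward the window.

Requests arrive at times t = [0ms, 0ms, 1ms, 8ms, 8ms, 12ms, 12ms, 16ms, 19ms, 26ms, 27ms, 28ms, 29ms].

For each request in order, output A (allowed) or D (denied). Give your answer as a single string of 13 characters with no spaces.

Answer: AAAAAADAAAAAA

Derivation:
Tracking allowed requests in the window:
  req#1 t=0ms: ALLOW
  req#2 t=0ms: ALLOW
  req#3 t=1ms: ALLOW
  req#4 t=8ms: ALLOW
  req#5 t=8ms: ALLOW
  req#6 t=12ms: ALLOW
  req#7 t=12ms: DENY
  req#8 t=16ms: ALLOW
  req#9 t=19ms: ALLOW
  req#10 t=26ms: ALLOW
  req#11 t=27ms: ALLOW
  req#12 t=28ms: ALLOW
  req#13 t=29ms: ALLOW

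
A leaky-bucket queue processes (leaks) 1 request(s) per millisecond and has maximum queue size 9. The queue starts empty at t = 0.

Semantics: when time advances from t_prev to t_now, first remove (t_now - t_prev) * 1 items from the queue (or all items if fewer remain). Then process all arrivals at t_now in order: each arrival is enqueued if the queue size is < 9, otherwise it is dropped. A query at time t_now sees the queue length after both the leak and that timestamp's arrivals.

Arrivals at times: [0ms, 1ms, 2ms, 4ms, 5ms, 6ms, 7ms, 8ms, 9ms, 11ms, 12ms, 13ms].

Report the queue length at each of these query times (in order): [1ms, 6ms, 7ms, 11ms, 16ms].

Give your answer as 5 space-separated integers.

Answer: 1 1 1 1 0

Derivation:
Queue lengths at query times:
  query t=1ms: backlog = 1
  query t=6ms: backlog = 1
  query t=7ms: backlog = 1
  query t=11ms: backlog = 1
  query t=16ms: backlog = 0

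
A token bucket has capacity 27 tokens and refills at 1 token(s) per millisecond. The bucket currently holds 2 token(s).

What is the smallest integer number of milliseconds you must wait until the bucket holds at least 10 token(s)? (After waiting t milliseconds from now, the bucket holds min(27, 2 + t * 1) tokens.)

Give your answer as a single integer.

Need 2 + t * 1 >= 10, so t >= 8/1.
Smallest integer t = ceil(8/1) = 8.

Answer: 8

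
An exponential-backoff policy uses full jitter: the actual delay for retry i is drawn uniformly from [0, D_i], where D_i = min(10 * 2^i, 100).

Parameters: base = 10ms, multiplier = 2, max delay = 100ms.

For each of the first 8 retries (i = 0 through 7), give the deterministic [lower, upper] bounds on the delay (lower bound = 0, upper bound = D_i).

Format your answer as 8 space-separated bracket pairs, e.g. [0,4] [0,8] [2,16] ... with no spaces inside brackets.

Answer: [0,10] [0,20] [0,40] [0,80] [0,100] [0,100] [0,100] [0,100]

Derivation:
Computing bounds per retry:
  i=0: D_i=min(10*2^0,100)=10, bounds=[0,10]
  i=1: D_i=min(10*2^1,100)=20, bounds=[0,20]
  i=2: D_i=min(10*2^2,100)=40, bounds=[0,40]
  i=3: D_i=min(10*2^3,100)=80, bounds=[0,80]
  i=4: D_i=min(10*2^4,100)=100, bounds=[0,100]
  i=5: D_i=min(10*2^5,100)=100, bounds=[0,100]
  i=6: D_i=min(10*2^6,100)=100, bounds=[0,100]
  i=7: D_i=min(10*2^7,100)=100, bounds=[0,100]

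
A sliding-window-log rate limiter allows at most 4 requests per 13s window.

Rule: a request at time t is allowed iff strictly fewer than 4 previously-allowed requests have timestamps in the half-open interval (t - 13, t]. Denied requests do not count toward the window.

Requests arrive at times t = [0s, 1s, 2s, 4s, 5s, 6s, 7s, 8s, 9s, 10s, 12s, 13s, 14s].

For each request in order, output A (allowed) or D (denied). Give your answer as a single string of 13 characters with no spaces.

Tracking allowed requests in the window:
  req#1 t=0s: ALLOW
  req#2 t=1s: ALLOW
  req#3 t=2s: ALLOW
  req#4 t=4s: ALLOW
  req#5 t=5s: DENY
  req#6 t=6s: DENY
  req#7 t=7s: DENY
  req#8 t=8s: DENY
  req#9 t=9s: DENY
  req#10 t=10s: DENY
  req#11 t=12s: DENY
  req#12 t=13s: ALLOW
  req#13 t=14s: ALLOW

Answer: AAAADDDDDDDAA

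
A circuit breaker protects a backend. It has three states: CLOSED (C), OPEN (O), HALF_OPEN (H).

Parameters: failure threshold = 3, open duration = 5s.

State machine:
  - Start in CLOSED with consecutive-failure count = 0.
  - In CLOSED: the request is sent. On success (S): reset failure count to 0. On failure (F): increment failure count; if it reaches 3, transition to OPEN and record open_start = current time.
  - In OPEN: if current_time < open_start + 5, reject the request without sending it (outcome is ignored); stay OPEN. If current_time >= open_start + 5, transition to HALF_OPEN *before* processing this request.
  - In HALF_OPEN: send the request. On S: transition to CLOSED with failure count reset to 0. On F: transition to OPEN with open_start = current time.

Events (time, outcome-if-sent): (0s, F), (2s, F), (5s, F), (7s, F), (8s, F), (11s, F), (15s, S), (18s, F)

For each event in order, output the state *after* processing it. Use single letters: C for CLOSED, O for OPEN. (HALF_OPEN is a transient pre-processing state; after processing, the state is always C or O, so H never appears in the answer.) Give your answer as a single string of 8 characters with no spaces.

State after each event:
  event#1 t=0s outcome=F: state=CLOSED
  event#2 t=2s outcome=F: state=CLOSED
  event#3 t=5s outcome=F: state=OPEN
  event#4 t=7s outcome=F: state=OPEN
  event#5 t=8s outcome=F: state=OPEN
  event#6 t=11s outcome=F: state=OPEN
  event#7 t=15s outcome=S: state=OPEN
  event#8 t=18s outcome=F: state=OPEN

Answer: CCOOOOOO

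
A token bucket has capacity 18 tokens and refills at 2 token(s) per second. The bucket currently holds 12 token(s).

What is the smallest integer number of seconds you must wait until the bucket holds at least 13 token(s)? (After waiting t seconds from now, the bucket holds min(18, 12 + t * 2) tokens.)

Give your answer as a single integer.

Need 12 + t * 2 >= 13, so t >= 1/2.
Smallest integer t = ceil(1/2) = 1.

Answer: 1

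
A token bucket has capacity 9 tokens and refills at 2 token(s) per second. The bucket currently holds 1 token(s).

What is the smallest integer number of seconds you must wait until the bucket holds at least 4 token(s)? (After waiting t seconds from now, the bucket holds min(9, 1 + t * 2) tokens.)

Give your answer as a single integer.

Answer: 2

Derivation:
Need 1 + t * 2 >= 4, so t >= 3/2.
Smallest integer t = ceil(3/2) = 2.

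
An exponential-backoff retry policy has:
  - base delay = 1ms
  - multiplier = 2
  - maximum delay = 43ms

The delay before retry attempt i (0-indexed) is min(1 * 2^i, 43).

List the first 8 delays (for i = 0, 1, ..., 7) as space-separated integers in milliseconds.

Computing each delay:
  i=0: min(1*2^0, 43) = 1
  i=1: min(1*2^1, 43) = 2
  i=2: min(1*2^2, 43) = 4
  i=3: min(1*2^3, 43) = 8
  i=4: min(1*2^4, 43) = 16
  i=5: min(1*2^5, 43) = 32
  i=6: min(1*2^6, 43) = 43
  i=7: min(1*2^7, 43) = 43

Answer: 1 2 4 8 16 32 43 43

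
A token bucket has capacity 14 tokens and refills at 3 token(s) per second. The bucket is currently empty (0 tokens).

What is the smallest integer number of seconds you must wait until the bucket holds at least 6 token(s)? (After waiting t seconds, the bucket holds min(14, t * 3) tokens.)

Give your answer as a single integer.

Answer: 2

Derivation:
Need t * 3 >= 6, so t >= 6/3.
Smallest integer t = ceil(6/3) = 2.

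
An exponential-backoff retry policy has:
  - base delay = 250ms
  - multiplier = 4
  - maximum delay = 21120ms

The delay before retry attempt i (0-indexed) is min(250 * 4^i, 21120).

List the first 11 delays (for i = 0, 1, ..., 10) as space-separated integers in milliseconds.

Answer: 250 1000 4000 16000 21120 21120 21120 21120 21120 21120 21120

Derivation:
Computing each delay:
  i=0: min(250*4^0, 21120) = 250
  i=1: min(250*4^1, 21120) = 1000
  i=2: min(250*4^2, 21120) = 4000
  i=3: min(250*4^3, 21120) = 16000
  i=4: min(250*4^4, 21120) = 21120
  i=5: min(250*4^5, 21120) = 21120
  i=6: min(250*4^6, 21120) = 21120
  i=7: min(250*4^7, 21120) = 21120
  i=8: min(250*4^8, 21120) = 21120
  i=9: min(250*4^9, 21120) = 21120
  i=10: min(250*4^10, 21120) = 21120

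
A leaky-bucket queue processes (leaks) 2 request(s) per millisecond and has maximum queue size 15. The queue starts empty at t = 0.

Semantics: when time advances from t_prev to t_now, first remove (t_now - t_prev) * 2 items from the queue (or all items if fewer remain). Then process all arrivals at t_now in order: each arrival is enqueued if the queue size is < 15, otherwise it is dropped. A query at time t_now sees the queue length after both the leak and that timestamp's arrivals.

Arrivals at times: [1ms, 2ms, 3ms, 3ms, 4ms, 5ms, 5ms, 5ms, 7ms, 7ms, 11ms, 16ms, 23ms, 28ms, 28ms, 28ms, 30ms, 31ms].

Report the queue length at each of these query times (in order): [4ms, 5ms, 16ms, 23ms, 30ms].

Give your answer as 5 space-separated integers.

Answer: 1 3 1 1 1

Derivation:
Queue lengths at query times:
  query t=4ms: backlog = 1
  query t=5ms: backlog = 3
  query t=16ms: backlog = 1
  query t=23ms: backlog = 1
  query t=30ms: backlog = 1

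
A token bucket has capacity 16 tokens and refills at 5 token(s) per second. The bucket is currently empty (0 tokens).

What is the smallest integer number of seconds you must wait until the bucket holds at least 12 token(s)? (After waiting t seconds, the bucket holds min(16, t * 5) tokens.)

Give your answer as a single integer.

Need t * 5 >= 12, so t >= 12/5.
Smallest integer t = ceil(12/5) = 3.

Answer: 3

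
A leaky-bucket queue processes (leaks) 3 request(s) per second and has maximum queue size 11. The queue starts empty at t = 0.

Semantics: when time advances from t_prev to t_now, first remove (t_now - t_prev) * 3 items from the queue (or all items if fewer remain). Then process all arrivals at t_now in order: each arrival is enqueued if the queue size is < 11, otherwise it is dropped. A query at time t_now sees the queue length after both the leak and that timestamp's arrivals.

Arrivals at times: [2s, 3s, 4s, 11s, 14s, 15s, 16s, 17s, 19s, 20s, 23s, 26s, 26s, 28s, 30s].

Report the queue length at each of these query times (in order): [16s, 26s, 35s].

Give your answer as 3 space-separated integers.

Queue lengths at query times:
  query t=16s: backlog = 1
  query t=26s: backlog = 2
  query t=35s: backlog = 0

Answer: 1 2 0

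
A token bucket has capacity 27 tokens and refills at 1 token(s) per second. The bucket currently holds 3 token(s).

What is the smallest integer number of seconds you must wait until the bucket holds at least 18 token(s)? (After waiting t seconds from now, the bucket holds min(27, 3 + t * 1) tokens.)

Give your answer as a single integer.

Answer: 15

Derivation:
Need 3 + t * 1 >= 18, so t >= 15/1.
Smallest integer t = ceil(15/1) = 15.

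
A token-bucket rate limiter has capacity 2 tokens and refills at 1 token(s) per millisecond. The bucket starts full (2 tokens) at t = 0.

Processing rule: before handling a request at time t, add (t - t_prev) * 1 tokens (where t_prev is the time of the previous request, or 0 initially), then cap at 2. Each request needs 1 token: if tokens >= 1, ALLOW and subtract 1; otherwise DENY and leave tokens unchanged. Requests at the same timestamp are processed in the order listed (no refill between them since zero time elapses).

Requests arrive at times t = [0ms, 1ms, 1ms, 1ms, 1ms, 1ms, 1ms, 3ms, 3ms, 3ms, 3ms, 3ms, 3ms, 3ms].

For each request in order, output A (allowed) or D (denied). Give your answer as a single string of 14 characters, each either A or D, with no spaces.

Answer: AAADDDDAADDDDD

Derivation:
Simulating step by step:
  req#1 t=0ms: ALLOW
  req#2 t=1ms: ALLOW
  req#3 t=1ms: ALLOW
  req#4 t=1ms: DENY
  req#5 t=1ms: DENY
  req#6 t=1ms: DENY
  req#7 t=1ms: DENY
  req#8 t=3ms: ALLOW
  req#9 t=3ms: ALLOW
  req#10 t=3ms: DENY
  req#11 t=3ms: DENY
  req#12 t=3ms: DENY
  req#13 t=3ms: DENY
  req#14 t=3ms: DENY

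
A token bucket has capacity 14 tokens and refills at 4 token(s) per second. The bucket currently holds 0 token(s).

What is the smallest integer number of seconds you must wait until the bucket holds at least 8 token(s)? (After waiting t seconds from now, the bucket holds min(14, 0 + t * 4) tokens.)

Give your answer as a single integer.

Need 0 + t * 4 >= 8, so t >= 8/4.
Smallest integer t = ceil(8/4) = 2.

Answer: 2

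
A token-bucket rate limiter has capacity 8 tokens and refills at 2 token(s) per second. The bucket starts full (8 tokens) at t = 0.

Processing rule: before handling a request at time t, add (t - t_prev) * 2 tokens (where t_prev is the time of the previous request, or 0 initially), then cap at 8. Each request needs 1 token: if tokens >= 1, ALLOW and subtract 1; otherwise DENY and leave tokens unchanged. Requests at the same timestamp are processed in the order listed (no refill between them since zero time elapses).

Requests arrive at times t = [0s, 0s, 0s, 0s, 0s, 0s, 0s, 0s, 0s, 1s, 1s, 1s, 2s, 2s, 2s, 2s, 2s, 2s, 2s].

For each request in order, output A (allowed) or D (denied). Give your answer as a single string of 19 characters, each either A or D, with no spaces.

Simulating step by step:
  req#1 t=0s: ALLOW
  req#2 t=0s: ALLOW
  req#3 t=0s: ALLOW
  req#4 t=0s: ALLOW
  req#5 t=0s: ALLOW
  req#6 t=0s: ALLOW
  req#7 t=0s: ALLOW
  req#8 t=0s: ALLOW
  req#9 t=0s: DENY
  req#10 t=1s: ALLOW
  req#11 t=1s: ALLOW
  req#12 t=1s: DENY
  req#13 t=2s: ALLOW
  req#14 t=2s: ALLOW
  req#15 t=2s: DENY
  req#16 t=2s: DENY
  req#17 t=2s: DENY
  req#18 t=2s: DENY
  req#19 t=2s: DENY

Answer: AAAAAAAADAADAADDDDD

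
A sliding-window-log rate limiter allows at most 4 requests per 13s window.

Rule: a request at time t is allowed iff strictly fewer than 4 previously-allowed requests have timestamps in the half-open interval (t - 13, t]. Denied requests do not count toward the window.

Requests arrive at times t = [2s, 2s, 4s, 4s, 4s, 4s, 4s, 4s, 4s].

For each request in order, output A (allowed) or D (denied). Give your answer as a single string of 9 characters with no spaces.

Answer: AAAADDDDD

Derivation:
Tracking allowed requests in the window:
  req#1 t=2s: ALLOW
  req#2 t=2s: ALLOW
  req#3 t=4s: ALLOW
  req#4 t=4s: ALLOW
  req#5 t=4s: DENY
  req#6 t=4s: DENY
  req#7 t=4s: DENY
  req#8 t=4s: DENY
  req#9 t=4s: DENY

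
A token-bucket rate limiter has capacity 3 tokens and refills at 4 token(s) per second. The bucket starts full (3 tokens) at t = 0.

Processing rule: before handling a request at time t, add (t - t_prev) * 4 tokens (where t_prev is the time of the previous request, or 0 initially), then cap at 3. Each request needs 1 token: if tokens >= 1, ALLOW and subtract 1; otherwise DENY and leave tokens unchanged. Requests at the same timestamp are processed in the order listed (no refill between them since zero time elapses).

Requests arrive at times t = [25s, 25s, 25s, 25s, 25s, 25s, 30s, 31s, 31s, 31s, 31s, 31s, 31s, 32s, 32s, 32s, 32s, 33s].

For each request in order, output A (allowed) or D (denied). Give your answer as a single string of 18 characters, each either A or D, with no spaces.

Simulating step by step:
  req#1 t=25s: ALLOW
  req#2 t=25s: ALLOW
  req#3 t=25s: ALLOW
  req#4 t=25s: DENY
  req#5 t=25s: DENY
  req#6 t=25s: DENY
  req#7 t=30s: ALLOW
  req#8 t=31s: ALLOW
  req#9 t=31s: ALLOW
  req#10 t=31s: ALLOW
  req#11 t=31s: DENY
  req#12 t=31s: DENY
  req#13 t=31s: DENY
  req#14 t=32s: ALLOW
  req#15 t=32s: ALLOW
  req#16 t=32s: ALLOW
  req#17 t=32s: DENY
  req#18 t=33s: ALLOW

Answer: AAADDDAAAADDDAAADA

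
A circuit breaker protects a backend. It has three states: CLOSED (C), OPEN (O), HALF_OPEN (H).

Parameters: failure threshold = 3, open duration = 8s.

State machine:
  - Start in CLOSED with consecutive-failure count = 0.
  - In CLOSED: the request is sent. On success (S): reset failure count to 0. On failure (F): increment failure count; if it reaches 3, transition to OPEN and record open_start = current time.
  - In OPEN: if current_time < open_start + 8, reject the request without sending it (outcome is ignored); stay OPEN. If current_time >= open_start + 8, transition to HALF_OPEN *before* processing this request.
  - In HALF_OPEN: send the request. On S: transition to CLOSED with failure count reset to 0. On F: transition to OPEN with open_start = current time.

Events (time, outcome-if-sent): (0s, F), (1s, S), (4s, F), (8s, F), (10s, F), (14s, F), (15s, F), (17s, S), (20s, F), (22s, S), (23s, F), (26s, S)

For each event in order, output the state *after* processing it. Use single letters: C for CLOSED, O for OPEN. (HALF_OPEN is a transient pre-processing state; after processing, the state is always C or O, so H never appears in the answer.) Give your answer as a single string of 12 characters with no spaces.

State after each event:
  event#1 t=0s outcome=F: state=CLOSED
  event#2 t=1s outcome=S: state=CLOSED
  event#3 t=4s outcome=F: state=CLOSED
  event#4 t=8s outcome=F: state=CLOSED
  event#5 t=10s outcome=F: state=OPEN
  event#6 t=14s outcome=F: state=OPEN
  event#7 t=15s outcome=F: state=OPEN
  event#8 t=17s outcome=S: state=OPEN
  event#9 t=20s outcome=F: state=OPEN
  event#10 t=22s outcome=S: state=OPEN
  event#11 t=23s outcome=F: state=OPEN
  event#12 t=26s outcome=S: state=OPEN

Answer: CCCCOOOOOOOO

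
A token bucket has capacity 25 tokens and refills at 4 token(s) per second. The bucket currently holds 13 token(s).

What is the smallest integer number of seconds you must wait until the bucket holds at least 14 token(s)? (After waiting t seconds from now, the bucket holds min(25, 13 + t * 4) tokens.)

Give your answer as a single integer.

Answer: 1

Derivation:
Need 13 + t * 4 >= 14, so t >= 1/4.
Smallest integer t = ceil(1/4) = 1.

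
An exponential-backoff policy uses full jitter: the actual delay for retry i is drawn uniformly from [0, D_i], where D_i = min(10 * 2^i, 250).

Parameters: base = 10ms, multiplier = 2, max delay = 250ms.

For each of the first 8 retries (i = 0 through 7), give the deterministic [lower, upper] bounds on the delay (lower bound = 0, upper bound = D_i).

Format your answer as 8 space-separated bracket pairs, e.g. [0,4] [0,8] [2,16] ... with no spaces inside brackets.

Computing bounds per retry:
  i=0: D_i=min(10*2^0,250)=10, bounds=[0,10]
  i=1: D_i=min(10*2^1,250)=20, bounds=[0,20]
  i=2: D_i=min(10*2^2,250)=40, bounds=[0,40]
  i=3: D_i=min(10*2^3,250)=80, bounds=[0,80]
  i=4: D_i=min(10*2^4,250)=160, bounds=[0,160]
  i=5: D_i=min(10*2^5,250)=250, bounds=[0,250]
  i=6: D_i=min(10*2^6,250)=250, bounds=[0,250]
  i=7: D_i=min(10*2^7,250)=250, bounds=[0,250]

Answer: [0,10] [0,20] [0,40] [0,80] [0,160] [0,250] [0,250] [0,250]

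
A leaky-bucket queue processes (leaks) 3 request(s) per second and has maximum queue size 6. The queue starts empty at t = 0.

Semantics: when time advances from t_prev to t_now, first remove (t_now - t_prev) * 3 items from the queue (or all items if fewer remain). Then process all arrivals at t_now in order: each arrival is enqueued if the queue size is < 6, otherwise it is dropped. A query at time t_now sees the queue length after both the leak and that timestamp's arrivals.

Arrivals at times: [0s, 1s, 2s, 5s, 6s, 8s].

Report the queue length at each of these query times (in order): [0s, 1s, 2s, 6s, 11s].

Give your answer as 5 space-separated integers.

Answer: 1 1 1 1 0

Derivation:
Queue lengths at query times:
  query t=0s: backlog = 1
  query t=1s: backlog = 1
  query t=2s: backlog = 1
  query t=6s: backlog = 1
  query t=11s: backlog = 0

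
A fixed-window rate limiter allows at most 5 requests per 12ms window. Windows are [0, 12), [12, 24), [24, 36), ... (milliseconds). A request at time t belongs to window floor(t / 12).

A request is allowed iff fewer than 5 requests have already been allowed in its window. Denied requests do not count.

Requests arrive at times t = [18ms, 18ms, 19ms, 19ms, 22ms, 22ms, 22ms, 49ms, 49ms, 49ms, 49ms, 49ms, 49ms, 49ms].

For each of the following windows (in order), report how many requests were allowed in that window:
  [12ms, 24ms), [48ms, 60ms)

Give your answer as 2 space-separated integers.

Processing requests:
  req#1 t=18ms (window 1): ALLOW
  req#2 t=18ms (window 1): ALLOW
  req#3 t=19ms (window 1): ALLOW
  req#4 t=19ms (window 1): ALLOW
  req#5 t=22ms (window 1): ALLOW
  req#6 t=22ms (window 1): DENY
  req#7 t=22ms (window 1): DENY
  req#8 t=49ms (window 4): ALLOW
  req#9 t=49ms (window 4): ALLOW
  req#10 t=49ms (window 4): ALLOW
  req#11 t=49ms (window 4): ALLOW
  req#12 t=49ms (window 4): ALLOW
  req#13 t=49ms (window 4): DENY
  req#14 t=49ms (window 4): DENY

Allowed counts by window: 5 5

Answer: 5 5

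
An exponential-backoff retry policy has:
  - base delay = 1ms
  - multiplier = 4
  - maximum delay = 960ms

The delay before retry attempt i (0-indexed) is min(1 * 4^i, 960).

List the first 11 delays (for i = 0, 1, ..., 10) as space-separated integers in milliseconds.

Computing each delay:
  i=0: min(1*4^0, 960) = 1
  i=1: min(1*4^1, 960) = 4
  i=2: min(1*4^2, 960) = 16
  i=3: min(1*4^3, 960) = 64
  i=4: min(1*4^4, 960) = 256
  i=5: min(1*4^5, 960) = 960
  i=6: min(1*4^6, 960) = 960
  i=7: min(1*4^7, 960) = 960
  i=8: min(1*4^8, 960) = 960
  i=9: min(1*4^9, 960) = 960
  i=10: min(1*4^10, 960) = 960

Answer: 1 4 16 64 256 960 960 960 960 960 960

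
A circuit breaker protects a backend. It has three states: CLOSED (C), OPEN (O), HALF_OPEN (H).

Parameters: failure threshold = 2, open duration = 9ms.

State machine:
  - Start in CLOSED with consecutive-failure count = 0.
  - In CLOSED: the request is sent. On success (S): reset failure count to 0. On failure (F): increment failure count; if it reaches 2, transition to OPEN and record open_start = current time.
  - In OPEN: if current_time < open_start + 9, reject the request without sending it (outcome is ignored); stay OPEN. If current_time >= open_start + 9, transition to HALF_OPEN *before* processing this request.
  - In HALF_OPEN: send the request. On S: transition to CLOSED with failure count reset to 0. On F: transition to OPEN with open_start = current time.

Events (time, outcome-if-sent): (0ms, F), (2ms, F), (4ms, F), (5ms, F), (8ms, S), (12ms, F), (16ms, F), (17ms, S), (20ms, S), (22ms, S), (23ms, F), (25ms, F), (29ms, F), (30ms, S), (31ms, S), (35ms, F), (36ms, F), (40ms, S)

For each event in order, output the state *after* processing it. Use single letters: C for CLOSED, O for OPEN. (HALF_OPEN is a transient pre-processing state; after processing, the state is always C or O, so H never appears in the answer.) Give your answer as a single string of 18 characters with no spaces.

Answer: COOOOOOOOCCOOOOOOO

Derivation:
State after each event:
  event#1 t=0ms outcome=F: state=CLOSED
  event#2 t=2ms outcome=F: state=OPEN
  event#3 t=4ms outcome=F: state=OPEN
  event#4 t=5ms outcome=F: state=OPEN
  event#5 t=8ms outcome=S: state=OPEN
  event#6 t=12ms outcome=F: state=OPEN
  event#7 t=16ms outcome=F: state=OPEN
  event#8 t=17ms outcome=S: state=OPEN
  event#9 t=20ms outcome=S: state=OPEN
  event#10 t=22ms outcome=S: state=CLOSED
  event#11 t=23ms outcome=F: state=CLOSED
  event#12 t=25ms outcome=F: state=OPEN
  event#13 t=29ms outcome=F: state=OPEN
  event#14 t=30ms outcome=S: state=OPEN
  event#15 t=31ms outcome=S: state=OPEN
  event#16 t=35ms outcome=F: state=OPEN
  event#17 t=36ms outcome=F: state=OPEN
  event#18 t=40ms outcome=S: state=OPEN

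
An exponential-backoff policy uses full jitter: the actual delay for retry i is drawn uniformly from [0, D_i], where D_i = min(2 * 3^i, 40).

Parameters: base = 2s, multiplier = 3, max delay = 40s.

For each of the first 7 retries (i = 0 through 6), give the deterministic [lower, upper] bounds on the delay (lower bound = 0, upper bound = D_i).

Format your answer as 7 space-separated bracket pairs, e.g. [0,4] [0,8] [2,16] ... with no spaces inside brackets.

Computing bounds per retry:
  i=0: D_i=min(2*3^0,40)=2, bounds=[0,2]
  i=1: D_i=min(2*3^1,40)=6, bounds=[0,6]
  i=2: D_i=min(2*3^2,40)=18, bounds=[0,18]
  i=3: D_i=min(2*3^3,40)=40, bounds=[0,40]
  i=4: D_i=min(2*3^4,40)=40, bounds=[0,40]
  i=5: D_i=min(2*3^5,40)=40, bounds=[0,40]
  i=6: D_i=min(2*3^6,40)=40, bounds=[0,40]

Answer: [0,2] [0,6] [0,18] [0,40] [0,40] [0,40] [0,40]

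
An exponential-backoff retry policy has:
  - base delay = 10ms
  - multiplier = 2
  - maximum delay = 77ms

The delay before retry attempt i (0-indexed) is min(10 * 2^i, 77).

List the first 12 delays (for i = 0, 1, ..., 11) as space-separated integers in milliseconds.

Answer: 10 20 40 77 77 77 77 77 77 77 77 77

Derivation:
Computing each delay:
  i=0: min(10*2^0, 77) = 10
  i=1: min(10*2^1, 77) = 20
  i=2: min(10*2^2, 77) = 40
  i=3: min(10*2^3, 77) = 77
  i=4: min(10*2^4, 77) = 77
  i=5: min(10*2^5, 77) = 77
  i=6: min(10*2^6, 77) = 77
  i=7: min(10*2^7, 77) = 77
  i=8: min(10*2^8, 77) = 77
  i=9: min(10*2^9, 77) = 77
  i=10: min(10*2^10, 77) = 77
  i=11: min(10*2^11, 77) = 77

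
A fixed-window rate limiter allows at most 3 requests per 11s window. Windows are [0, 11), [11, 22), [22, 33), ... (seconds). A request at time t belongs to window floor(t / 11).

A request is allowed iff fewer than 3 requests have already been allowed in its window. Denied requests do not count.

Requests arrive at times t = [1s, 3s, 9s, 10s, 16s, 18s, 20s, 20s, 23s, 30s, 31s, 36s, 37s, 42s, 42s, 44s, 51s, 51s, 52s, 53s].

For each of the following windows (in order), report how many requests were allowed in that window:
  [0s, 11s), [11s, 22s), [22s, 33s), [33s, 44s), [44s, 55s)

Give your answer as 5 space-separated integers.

Processing requests:
  req#1 t=1s (window 0): ALLOW
  req#2 t=3s (window 0): ALLOW
  req#3 t=9s (window 0): ALLOW
  req#4 t=10s (window 0): DENY
  req#5 t=16s (window 1): ALLOW
  req#6 t=18s (window 1): ALLOW
  req#7 t=20s (window 1): ALLOW
  req#8 t=20s (window 1): DENY
  req#9 t=23s (window 2): ALLOW
  req#10 t=30s (window 2): ALLOW
  req#11 t=31s (window 2): ALLOW
  req#12 t=36s (window 3): ALLOW
  req#13 t=37s (window 3): ALLOW
  req#14 t=42s (window 3): ALLOW
  req#15 t=42s (window 3): DENY
  req#16 t=44s (window 4): ALLOW
  req#17 t=51s (window 4): ALLOW
  req#18 t=51s (window 4): ALLOW
  req#19 t=52s (window 4): DENY
  req#20 t=53s (window 4): DENY

Allowed counts by window: 3 3 3 3 3

Answer: 3 3 3 3 3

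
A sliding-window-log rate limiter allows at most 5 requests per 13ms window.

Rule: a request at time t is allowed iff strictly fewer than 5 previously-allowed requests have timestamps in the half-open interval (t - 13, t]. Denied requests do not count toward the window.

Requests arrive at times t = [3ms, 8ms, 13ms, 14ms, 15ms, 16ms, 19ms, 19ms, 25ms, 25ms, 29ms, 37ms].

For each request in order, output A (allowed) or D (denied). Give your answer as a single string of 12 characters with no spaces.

Answer: AAAAAADDADAA

Derivation:
Tracking allowed requests in the window:
  req#1 t=3ms: ALLOW
  req#2 t=8ms: ALLOW
  req#3 t=13ms: ALLOW
  req#4 t=14ms: ALLOW
  req#5 t=15ms: ALLOW
  req#6 t=16ms: ALLOW
  req#7 t=19ms: DENY
  req#8 t=19ms: DENY
  req#9 t=25ms: ALLOW
  req#10 t=25ms: DENY
  req#11 t=29ms: ALLOW
  req#12 t=37ms: ALLOW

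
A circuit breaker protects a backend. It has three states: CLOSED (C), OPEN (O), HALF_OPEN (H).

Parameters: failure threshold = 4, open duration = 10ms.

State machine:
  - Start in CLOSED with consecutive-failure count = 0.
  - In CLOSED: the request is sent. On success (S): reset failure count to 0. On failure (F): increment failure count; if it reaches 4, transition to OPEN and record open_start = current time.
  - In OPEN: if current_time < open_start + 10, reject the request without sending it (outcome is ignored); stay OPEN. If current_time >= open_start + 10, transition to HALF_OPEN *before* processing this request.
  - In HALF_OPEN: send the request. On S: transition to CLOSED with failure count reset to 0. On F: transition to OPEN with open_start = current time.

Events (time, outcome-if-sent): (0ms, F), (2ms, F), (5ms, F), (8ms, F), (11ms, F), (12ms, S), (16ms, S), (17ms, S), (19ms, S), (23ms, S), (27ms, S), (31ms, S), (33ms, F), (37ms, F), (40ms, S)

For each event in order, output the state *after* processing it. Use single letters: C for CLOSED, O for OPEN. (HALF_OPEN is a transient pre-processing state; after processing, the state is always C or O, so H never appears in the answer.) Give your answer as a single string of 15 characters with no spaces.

Answer: CCCOOOOOCCCCCCC

Derivation:
State after each event:
  event#1 t=0ms outcome=F: state=CLOSED
  event#2 t=2ms outcome=F: state=CLOSED
  event#3 t=5ms outcome=F: state=CLOSED
  event#4 t=8ms outcome=F: state=OPEN
  event#5 t=11ms outcome=F: state=OPEN
  event#6 t=12ms outcome=S: state=OPEN
  event#7 t=16ms outcome=S: state=OPEN
  event#8 t=17ms outcome=S: state=OPEN
  event#9 t=19ms outcome=S: state=CLOSED
  event#10 t=23ms outcome=S: state=CLOSED
  event#11 t=27ms outcome=S: state=CLOSED
  event#12 t=31ms outcome=S: state=CLOSED
  event#13 t=33ms outcome=F: state=CLOSED
  event#14 t=37ms outcome=F: state=CLOSED
  event#15 t=40ms outcome=S: state=CLOSED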